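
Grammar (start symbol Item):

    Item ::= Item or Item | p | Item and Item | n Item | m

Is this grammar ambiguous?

Witness: n m and m

Derivation 1: Item ⇒ Item and Item ⇒ n Item and Item ⇒ n m and Item ⇒ n m and m
Derivation 2: Item ⇒ n Item ⇒ n Item and Item ⇒ n m and Item ⇒ n m and m

Two distinct leftmost derivations for the same string.

Ambiguous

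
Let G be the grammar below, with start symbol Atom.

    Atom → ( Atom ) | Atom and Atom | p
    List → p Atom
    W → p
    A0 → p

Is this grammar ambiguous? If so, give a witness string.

Ambiguous

Witness: p and p and p

Derivation 1: Atom ⇒ Atom and Atom ⇒ Atom and Atom and Atom ⇒ p and Atom and Atom ⇒ p and p and Atom ⇒ p and p and p
Derivation 2: Atom ⇒ Atom and Atom ⇒ p and Atom ⇒ p and Atom and Atom ⇒ p and p and Atom ⇒ p and p and p

Two distinct leftmost derivations for the same string.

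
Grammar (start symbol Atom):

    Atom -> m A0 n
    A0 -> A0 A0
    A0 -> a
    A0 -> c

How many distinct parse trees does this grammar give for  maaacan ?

Parse trees for maaacan (showing first 6 of 14):
  [Atom m [A0 [A0 a] [A0 [A0 a] [A0 [A0 a] [A0 [A0 c] [A0 a]]]]] n]
  [Atom m [A0 [A0 a] [A0 [A0 a] [A0 [A0 [A0 a] [A0 c]] [A0 a]]]] n]
  [Atom m [A0 [A0 a] [A0 [A0 [A0 a] [A0 a]] [A0 [A0 c] [A0 a]]]] n]
  [Atom m [A0 [A0 a] [A0 [A0 [A0 a] [A0 [A0 a] [A0 c]]] [A0 a]]] n]
  [Atom m [A0 [A0 a] [A0 [A0 [A0 [A0 a] [A0 a]] [A0 c]] [A0 a]]] n]
  [Atom m [A0 [A0 [A0 a] [A0 a]] [A0 [A0 a] [A0 [A0 c] [A0 a]]]] n]

14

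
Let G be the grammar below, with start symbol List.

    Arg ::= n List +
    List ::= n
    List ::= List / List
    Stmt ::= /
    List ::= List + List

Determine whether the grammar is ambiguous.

Witness: n + n + n

Derivation 1: List ⇒ List + List ⇒ n + List ⇒ n + List + List ⇒ n + n + List ⇒ n + n + n
Derivation 2: List ⇒ List + List ⇒ List + List + List ⇒ n + List + List ⇒ n + n + List ⇒ n + n + n

Two distinct leftmost derivations for the same string.

Ambiguous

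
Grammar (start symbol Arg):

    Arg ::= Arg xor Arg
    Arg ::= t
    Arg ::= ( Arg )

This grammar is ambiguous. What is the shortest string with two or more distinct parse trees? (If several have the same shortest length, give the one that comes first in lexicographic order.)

t xor t xor t

length 1: no string has ≥2 trees
length 3: no string has ≥2 trees
length 5: t xor t xor t has 2 parse trees

Two derivations of t xor t xor t:
  Arg ⇒ Arg xor Arg ⇒ Arg xor Arg xor Arg ⇒ t xor Arg xor Arg ⇒ t xor t xor Arg ⇒ t xor t xor t
  Arg ⇒ Arg xor Arg ⇒ t xor Arg ⇒ t xor Arg xor Arg ⇒ t xor t xor Arg ⇒ t xor t xor t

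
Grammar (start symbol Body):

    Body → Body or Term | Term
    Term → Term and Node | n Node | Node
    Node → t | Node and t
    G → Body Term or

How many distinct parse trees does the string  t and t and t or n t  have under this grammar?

Parse trees for t and t and t or n t:
  [Body [Body [Term [Term [Node t]] and [Node [Node t] and t]]] or [Term n [Node t]]]
  [Body [Body [Term [Term [Term [Node t]] and [Node t]] and [Node t]]] or [Term n [Node t]]]
  [Body [Body [Term [Term [Node [Node t] and t]] and [Node t]]] or [Term n [Node t]]]
  [Body [Body [Term [Node [Node [Node t] and t] and t]]] or [Term n [Node t]]]

4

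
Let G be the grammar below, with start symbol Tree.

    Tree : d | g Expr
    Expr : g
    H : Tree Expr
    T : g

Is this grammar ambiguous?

Unambiguous

Only Tree, Expr are reachable from Tree; ignoring the rest: The reachable rules are right-linear with at most one rule per (nonterminal, next-terminal) pair. Each input token forces the next rule, so parsing is deterministic.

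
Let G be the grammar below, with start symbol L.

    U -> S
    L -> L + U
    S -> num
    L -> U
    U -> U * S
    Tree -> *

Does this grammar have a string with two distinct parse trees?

Unambiguous

Only L, U, S are reachable from L; ignoring the rest: The grammar is stratified — L handles '+' (left-recursive), U handles '*', S atoms. Each operator has a fixed associativity and precedence level, so every string has one parse.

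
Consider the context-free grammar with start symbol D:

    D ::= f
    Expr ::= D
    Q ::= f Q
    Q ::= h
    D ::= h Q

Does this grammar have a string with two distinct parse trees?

Only D, Q are reachable from D; ignoring the rest: Restricted to the reachable nonterminals, every rule has the form A → t or A → t B, and no two rules for the same A share a first terminal. The grammar encodes a DFA — one run per string.

Unambiguous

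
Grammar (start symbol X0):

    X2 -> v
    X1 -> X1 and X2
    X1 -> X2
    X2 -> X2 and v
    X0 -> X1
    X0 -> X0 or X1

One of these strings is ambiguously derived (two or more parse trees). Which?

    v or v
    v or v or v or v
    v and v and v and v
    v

v and v and v and v

v or v: 1 tree
v or v or v or v: 1 tree
v and v and v and v: 8 trees
v: 1 tree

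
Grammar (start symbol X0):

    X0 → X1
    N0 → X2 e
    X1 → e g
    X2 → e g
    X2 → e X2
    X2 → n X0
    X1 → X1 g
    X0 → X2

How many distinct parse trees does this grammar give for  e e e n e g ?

2

Parse trees for e e e n e g:
  [X0 [X2 e [X2 e [X2 e [X2 n [X0 [X1 e g]]]]]]]
  [X0 [X2 e [X2 e [X2 e [X2 n [X0 [X2 e g]]]]]]]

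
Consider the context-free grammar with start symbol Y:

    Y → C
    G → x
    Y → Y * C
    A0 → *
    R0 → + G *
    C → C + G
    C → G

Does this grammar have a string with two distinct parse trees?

Unambiguous

(A0, R0 are unreachable from Y, so their rules don't affect L(Y).) This is a standard precedence ladder (Y over C over G), with each level left-recursive on its own operator ('*' at Y, '+' at C). That structure is LR(1), hence unambiguous.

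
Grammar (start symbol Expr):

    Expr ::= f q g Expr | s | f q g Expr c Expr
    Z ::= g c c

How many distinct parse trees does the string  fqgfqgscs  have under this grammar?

Parse trees for fqgfqgscs:
  [Expr f q g [Expr f q g [Expr s] c [Expr s]]]
  [Expr f q g [Expr f q g [Expr s]] c [Expr s]]

2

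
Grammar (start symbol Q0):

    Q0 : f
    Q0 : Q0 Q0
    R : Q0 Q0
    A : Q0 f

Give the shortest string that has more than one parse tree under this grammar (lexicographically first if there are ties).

length 1: no string has ≥2 trees
length 2: no string has ≥2 trees
length 3: f f f has 2 parse trees

Two derivations of f f f:
  Q0 ⇒ Q0 Q0 ⇒ f Q0 ⇒ f Q0 Q0 ⇒ f f Q0 ⇒ f f f
  Q0 ⇒ Q0 Q0 ⇒ Q0 Q0 Q0 ⇒ f Q0 Q0 ⇒ f f Q0 ⇒ f f f

f f f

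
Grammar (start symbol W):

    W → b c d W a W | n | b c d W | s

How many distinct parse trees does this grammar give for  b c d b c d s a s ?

Parse trees for b c d b c d s a s:
  [W b c d [W b c d [W s]] a [W s]]
  [W b c d [W b c d [W s] a [W s]]]

2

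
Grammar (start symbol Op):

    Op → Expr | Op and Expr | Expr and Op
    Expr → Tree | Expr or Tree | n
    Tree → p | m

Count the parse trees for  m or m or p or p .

Parse trees for m or m or p or p:
  [Op [Expr [Expr [Expr [Expr [Tree m]] or [Tree m]] or [Tree p]] or [Tree p]]]

1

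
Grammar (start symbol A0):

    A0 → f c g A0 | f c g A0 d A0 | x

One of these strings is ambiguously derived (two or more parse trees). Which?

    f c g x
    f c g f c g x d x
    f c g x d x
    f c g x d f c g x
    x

f c g f c g x d x

f c g x: 1 tree
f c g f c g x d x: 2 trees
f c g x d x: 1 tree
f c g x d f c g x: 1 tree
x: 1 tree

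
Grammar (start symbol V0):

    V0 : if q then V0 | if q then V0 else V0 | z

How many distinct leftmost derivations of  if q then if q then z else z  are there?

2

Parse trees for if q then if q then z else z:
  [V0 if q then [V0 if q then [V0 z] else [V0 z]]]
  [V0 if q then [V0 if q then [V0 z]] else [V0 z]]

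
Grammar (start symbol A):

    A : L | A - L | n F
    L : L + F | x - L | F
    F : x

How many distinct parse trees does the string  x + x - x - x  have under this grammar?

Parse trees for x + x - x - x:
  [A [A [L [L [F x]] + [F x]]] - [L x - [L [F x]]]]
  [A [A [A [L [L [F x]] + [F x]]] - [L [F x]]] - [L [F x]]]

2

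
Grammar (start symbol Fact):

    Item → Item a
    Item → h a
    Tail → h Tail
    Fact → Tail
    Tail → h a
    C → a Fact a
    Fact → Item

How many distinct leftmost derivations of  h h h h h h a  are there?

Parse trees for h h h h h h a:
  [Fact [Tail h [Tail h [Tail h [Tail h [Tail h [Tail h a]]]]]]]

1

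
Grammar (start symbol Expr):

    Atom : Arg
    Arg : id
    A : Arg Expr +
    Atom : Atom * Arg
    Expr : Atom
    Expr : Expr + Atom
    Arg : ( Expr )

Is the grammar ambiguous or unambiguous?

Unambiguous

Only Expr, Atom, Arg are reachable from Expr; ignoring the rest: The grammar is stratified — Expr handles '+' (left-recursive), Atom handles '*', Arg atoms. Each operator has a fixed associativity and precedence level, so every string has one parse.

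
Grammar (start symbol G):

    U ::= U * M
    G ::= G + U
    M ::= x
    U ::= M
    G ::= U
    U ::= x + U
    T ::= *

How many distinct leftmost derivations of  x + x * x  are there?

Parse trees for x + x * x:
  [G [G [U [M x]]] + [U [U [M x]] * [M x]]]
  [G [U [U x + [U [M x]]] * [M x]]]
  [G [U x + [U [U [M x]] * [M x]]]]

3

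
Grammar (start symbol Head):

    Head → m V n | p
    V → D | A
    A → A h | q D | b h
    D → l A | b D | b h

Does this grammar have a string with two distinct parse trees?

Ambiguous

Witness: m b h n

Derivation 1: Head ⇒ m V n ⇒ m D n ⇒ m b h n
Derivation 2: Head ⇒ m V n ⇒ m A n ⇒ m b h n

Two distinct leftmost derivations for the same string.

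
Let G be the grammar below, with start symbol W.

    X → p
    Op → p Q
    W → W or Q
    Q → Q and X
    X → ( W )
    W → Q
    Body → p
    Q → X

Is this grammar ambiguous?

Unambiguous

Only W, Q, X are reachable from W; ignoring the rest: W → W or Q | Q  ;  Q → Q and X | X  — a left-associative chain with X at the bottom. Each string factors uniquely by precedence.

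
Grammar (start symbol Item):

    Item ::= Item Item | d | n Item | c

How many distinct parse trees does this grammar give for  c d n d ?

Parse trees for c d n d:
  [Item [Item c] [Item [Item d] [Item n [Item d]]]]
  [Item [Item [Item c] [Item d]] [Item n [Item d]]]

2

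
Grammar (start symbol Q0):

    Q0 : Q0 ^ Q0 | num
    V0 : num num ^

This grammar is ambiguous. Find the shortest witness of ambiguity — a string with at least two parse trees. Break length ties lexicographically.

length 1: no string has ≥2 trees
length 3: no string has ≥2 trees
length 5: num ^ num ^ num has 2 parse trees

Two derivations of num ^ num ^ num:
  Q0 ⇒ Q0 ^ Q0 ⇒ Q0 ^ Q0 ^ Q0 ⇒ num ^ Q0 ^ Q0 ⇒ num ^ num ^ Q0 ⇒ num ^ num ^ num
  Q0 ⇒ Q0 ^ Q0 ⇒ num ^ Q0 ⇒ num ^ Q0 ^ Q0 ⇒ num ^ num ^ Q0 ⇒ num ^ num ^ num

num ^ num ^ num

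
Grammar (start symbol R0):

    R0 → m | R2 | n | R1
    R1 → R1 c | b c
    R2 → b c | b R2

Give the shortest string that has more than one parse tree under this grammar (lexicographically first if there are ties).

b c

length 1: no string has ≥2 trees
length 2: b c has 2 parse trees

Two derivations of b c:
  R0 ⇒ R2 ⇒ b c
  R0 ⇒ R1 ⇒ b c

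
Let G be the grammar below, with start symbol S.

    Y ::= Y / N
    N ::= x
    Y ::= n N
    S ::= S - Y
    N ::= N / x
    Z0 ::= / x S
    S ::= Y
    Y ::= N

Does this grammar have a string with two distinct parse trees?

Ambiguous

Witness: x / x

Derivation 1: S ⇒ Y ⇒ Y / N ⇒ N / N ⇒ x / N ⇒ x / x
Derivation 2: S ⇒ Y ⇒ N ⇒ N / x ⇒ x / x

Two distinct leftmost derivations for the same string.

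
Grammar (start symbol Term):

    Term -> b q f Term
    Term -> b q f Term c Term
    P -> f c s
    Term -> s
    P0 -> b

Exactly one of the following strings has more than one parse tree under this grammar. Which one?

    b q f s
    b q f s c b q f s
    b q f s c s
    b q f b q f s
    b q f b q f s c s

b q f s: 1 tree
b q f s c b q f s: 1 tree
b q f s c s: 1 tree
b q f b q f s: 1 tree
b q f b q f s c s: 2 trees

b q f b q f s c s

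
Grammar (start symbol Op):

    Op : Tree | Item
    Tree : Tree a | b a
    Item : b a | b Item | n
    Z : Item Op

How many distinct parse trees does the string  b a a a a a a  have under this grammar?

Parse trees for b a a a a a a:
  [Op [Tree [Tree [Tree [Tree [Tree [Tree b a] a] a] a] a] a]]

1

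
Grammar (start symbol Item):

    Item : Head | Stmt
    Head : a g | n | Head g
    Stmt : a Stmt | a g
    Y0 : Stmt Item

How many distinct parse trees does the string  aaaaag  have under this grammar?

1

Parse trees for aaaaag:
  [Item [Stmt a [Stmt a [Stmt a [Stmt a [Stmt a g]]]]]]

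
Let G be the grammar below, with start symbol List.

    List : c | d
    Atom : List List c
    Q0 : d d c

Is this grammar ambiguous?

Unambiguous

(Atom, Q0 are unreachable from List, so their rules don't affect L(List).) Each reachable nonterminal has at most one production per leading terminal, and all productions are right-linear; the derivation is determined token-by-token.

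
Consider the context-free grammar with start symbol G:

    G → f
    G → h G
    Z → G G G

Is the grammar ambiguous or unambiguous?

Unambiguous

Only G is reachable from G; ignoring the rest: Restricted to the reachable nonterminals, every rule has the form A → t or A → t B, and no two rules for the same A share a first terminal. The grammar encodes a DFA — one run per string.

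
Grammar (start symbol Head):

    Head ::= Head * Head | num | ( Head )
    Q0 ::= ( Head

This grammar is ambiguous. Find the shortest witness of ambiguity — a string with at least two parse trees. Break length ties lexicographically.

num * num * num

length 1: no string has ≥2 trees
length 3: no string has ≥2 trees
length 5: num * num * num has 2 parse trees

Two derivations of num * num * num:
  Head ⇒ Head * Head ⇒ Head * Head * Head ⇒ num * Head * Head ⇒ num * num * Head ⇒ num * num * num
  Head ⇒ Head * Head ⇒ num * Head ⇒ num * Head * Head ⇒ num * num * Head ⇒ num * num * num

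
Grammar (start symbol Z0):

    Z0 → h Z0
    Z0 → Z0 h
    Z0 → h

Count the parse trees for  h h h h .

8

Parse trees for h h h h:
  [Z0 h [Z0 h [Z0 h [Z0 h]]]]
  [Z0 h [Z0 h [Z0 [Z0 h] h]]]
  [Z0 h [Z0 [Z0 h [Z0 h]] h]]
  [Z0 h [Z0 [Z0 [Z0 h] h] h]]
  [Z0 [Z0 h [Z0 h [Z0 h]]] h]
  [Z0 [Z0 h [Z0 [Z0 h] h]] h]
  [Z0 [Z0 [Z0 h [Z0 h]] h] h]
  [Z0 [Z0 [Z0 [Z0 h] h] h] h]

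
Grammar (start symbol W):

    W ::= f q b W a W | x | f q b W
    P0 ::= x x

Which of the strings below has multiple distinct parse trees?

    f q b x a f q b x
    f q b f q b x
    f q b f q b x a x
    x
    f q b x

f q b x a f q b x: 1 tree
f q b f q b x: 1 tree
f q b f q b x a x: 2 trees
x: 1 tree
f q b x: 1 tree

f q b f q b x a x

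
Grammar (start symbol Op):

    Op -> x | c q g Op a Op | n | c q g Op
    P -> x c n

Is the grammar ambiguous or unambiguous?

Witness: c q g c q g n a n

Derivation 1: Op ⇒ c q g Op a Op ⇒ c q g c q g Op a Op ⇒ c q g c q g n a Op ⇒ c q g c q g n a n
Derivation 2: Op ⇒ c q g Op ⇒ c q g c q g Op a Op ⇒ c q g c q g n a Op ⇒ c q g c q g n a n

Two distinct leftmost derivations for the same string.

Ambiguous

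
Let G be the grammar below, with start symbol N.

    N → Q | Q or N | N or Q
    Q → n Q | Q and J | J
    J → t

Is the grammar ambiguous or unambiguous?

Witness: t or t

Derivation 1: N ⇒ Q or N ⇒ J or N ⇒ t or N ⇒ t or Q ⇒ t or J ⇒ t or t
Derivation 2: N ⇒ N or Q ⇒ Q or Q ⇒ J or Q ⇒ t or Q ⇒ t or J ⇒ t or t

Two distinct leftmost derivations for the same string.

Ambiguous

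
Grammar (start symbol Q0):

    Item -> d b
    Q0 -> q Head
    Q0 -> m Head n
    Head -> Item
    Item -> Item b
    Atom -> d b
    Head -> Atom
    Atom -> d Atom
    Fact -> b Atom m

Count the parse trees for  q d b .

Parse trees for q d b:
  [Q0 q [Head [Item d b]]]
  [Q0 q [Head [Atom d b]]]

2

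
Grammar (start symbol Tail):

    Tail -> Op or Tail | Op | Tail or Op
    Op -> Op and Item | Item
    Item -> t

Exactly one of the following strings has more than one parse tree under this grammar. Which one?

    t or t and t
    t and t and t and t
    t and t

t or t and t

t or t and t: 2 trees
t and t and t and t: 1 tree
t and t: 1 tree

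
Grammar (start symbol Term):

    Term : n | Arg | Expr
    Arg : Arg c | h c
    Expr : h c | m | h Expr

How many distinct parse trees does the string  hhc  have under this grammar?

Parse trees for hhc:
  [Term [Expr h [Expr h c]]]

1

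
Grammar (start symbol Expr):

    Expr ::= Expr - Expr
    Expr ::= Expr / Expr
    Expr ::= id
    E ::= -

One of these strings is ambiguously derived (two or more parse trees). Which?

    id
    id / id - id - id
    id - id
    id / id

id: 1 tree
id / id - id - id: 5 trees
id - id: 1 tree
id / id: 1 tree

id / id - id - id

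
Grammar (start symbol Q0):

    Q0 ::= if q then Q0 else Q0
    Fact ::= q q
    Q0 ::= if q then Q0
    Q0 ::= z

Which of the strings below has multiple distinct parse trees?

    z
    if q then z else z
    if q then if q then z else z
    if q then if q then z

z: 1 tree
if q then z else z: 1 tree
if q then if q then z else z: 2 trees
if q then if q then z: 1 tree

if q then if q then z else z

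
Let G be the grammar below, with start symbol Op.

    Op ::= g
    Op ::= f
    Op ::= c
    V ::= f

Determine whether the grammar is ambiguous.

Unambiguous

Only Op is reachable from Op; ignoring the rest: Each reachable nonterminal has at most one production per leading terminal, and all productions are right-linear; the derivation is determined token-by-token.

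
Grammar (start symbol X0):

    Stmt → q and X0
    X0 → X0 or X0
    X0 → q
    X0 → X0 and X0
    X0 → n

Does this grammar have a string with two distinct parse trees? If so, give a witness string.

Ambiguous

Witness: n and n and n

Derivation 1: X0 ⇒ X0 and X0 ⇒ X0 and X0 and X0 ⇒ n and X0 and X0 ⇒ n and n and X0 ⇒ n and n and n
Derivation 2: X0 ⇒ X0 and X0 ⇒ n and X0 ⇒ n and X0 and X0 ⇒ n and n and X0 ⇒ n and n and n

Two distinct leftmost derivations for the same string.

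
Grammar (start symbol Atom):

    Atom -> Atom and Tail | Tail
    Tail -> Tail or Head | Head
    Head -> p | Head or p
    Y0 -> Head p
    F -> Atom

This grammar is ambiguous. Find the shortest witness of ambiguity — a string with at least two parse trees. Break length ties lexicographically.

p or p

length 1: no string has ≥2 trees
length 3: p or p has 2 parse trees

Two derivations of p or p:
  Atom ⇒ Tail ⇒ Tail or Head ⇒ Head or Head ⇒ p or Head ⇒ p or p
  Atom ⇒ Tail ⇒ Head ⇒ Head or p ⇒ p or p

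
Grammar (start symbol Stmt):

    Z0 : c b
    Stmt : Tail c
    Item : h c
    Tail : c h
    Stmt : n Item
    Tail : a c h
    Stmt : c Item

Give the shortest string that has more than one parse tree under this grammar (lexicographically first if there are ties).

length 3: c h c has 2 parse trees

Two derivations of c h c:
  Stmt ⇒ Tail c ⇒ c h c
  Stmt ⇒ c Item ⇒ c h c

c h c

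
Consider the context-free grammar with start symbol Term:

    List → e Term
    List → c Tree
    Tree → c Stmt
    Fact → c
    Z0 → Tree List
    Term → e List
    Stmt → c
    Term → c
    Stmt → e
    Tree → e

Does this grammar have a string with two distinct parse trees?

Unambiguous

Only Term, List, Tree, Stmt are reachable from Term; ignoring the rest: The reachable rules are right-linear with at most one rule per (nonterminal, next-terminal) pair. Each input token forces the next rule, so parsing is deterministic.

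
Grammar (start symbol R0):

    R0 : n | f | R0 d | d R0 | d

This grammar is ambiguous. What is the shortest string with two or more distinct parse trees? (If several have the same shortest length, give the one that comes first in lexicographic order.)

d d

length 1: no string has ≥2 trees
length 2: d d has 2 parse trees

Two derivations of d d:
  R0 ⇒ R0 d ⇒ d d
  R0 ⇒ d R0 ⇒ d d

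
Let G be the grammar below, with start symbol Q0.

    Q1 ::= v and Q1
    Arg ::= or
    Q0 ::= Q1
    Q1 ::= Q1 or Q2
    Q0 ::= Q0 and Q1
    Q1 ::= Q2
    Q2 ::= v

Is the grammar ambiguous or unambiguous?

Ambiguous

Witness: v and v

Derivation 1: Q0 ⇒ Q1 ⇒ v and Q1 ⇒ v and Q2 ⇒ v and v
Derivation 2: Q0 ⇒ Q0 and Q1 ⇒ Q1 and Q1 ⇒ Q2 and Q1 ⇒ v and Q1 ⇒ v and Q2 ⇒ v and v

Two distinct leftmost derivations for the same string.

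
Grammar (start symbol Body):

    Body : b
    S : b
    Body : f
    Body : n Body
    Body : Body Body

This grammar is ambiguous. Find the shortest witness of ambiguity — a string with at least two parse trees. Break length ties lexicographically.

length 1: no string has ≥2 trees
length 2: no string has ≥2 trees
length 3: b b b has 2 parse trees

Two derivations of b b b:
  Body ⇒ Body Body ⇒ b Body ⇒ b Body Body ⇒ b b Body ⇒ b b b
  Body ⇒ Body Body ⇒ Body Body Body ⇒ b Body Body ⇒ b b Body ⇒ b b b

b b b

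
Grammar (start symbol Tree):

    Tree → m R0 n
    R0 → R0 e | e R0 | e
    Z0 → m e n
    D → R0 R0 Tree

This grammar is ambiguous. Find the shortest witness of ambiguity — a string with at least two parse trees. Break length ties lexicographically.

m e e n

length 3: no string has ≥2 trees
length 4: m e e n has 2 parse trees

Two derivations of m e e n:
  Tree ⇒ m R0 n ⇒ m R0 e n ⇒ m e e n
  Tree ⇒ m R0 n ⇒ m e R0 n ⇒ m e e n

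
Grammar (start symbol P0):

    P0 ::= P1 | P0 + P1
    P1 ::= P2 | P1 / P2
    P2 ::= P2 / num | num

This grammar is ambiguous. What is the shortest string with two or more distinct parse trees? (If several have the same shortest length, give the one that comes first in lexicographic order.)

length 1: no string has ≥2 trees
length 3: num / num has 2 parse trees

Two derivations of num / num:
  P0 ⇒ P1 ⇒ P2 ⇒ P2 / num ⇒ num / num
  P0 ⇒ P1 ⇒ P1 / P2 ⇒ P2 / P2 ⇒ num / P2 ⇒ num / num

num / num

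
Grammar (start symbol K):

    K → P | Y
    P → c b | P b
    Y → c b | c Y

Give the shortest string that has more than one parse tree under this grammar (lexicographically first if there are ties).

length 2: c b has 2 parse trees

Two derivations of c b:
  K ⇒ P ⇒ c b
  K ⇒ Y ⇒ c b

c b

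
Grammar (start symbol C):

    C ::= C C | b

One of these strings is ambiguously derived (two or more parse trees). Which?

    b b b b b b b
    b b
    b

b b b b b b b: 132 trees
b b: 1 tree
b: 1 tree

b b b b b b b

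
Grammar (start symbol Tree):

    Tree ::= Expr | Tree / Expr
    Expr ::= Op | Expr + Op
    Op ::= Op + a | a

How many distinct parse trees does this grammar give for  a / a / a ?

1

Parse trees for a / a / a:
  [Tree [Tree [Tree [Expr [Op a]]] / [Expr [Op a]]] / [Expr [Op a]]]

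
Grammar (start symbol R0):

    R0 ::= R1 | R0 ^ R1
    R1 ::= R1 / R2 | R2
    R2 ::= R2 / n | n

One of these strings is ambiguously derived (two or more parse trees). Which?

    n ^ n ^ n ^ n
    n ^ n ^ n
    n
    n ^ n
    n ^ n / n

n ^ n ^ n ^ n: 1 tree
n ^ n ^ n: 1 tree
n: 1 tree
n ^ n: 1 tree
n ^ n / n: 2 trees

n ^ n / n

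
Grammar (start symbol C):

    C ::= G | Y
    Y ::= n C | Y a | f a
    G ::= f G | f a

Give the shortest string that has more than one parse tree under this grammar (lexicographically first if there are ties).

length 2: f a has 2 parse trees

Two derivations of f a:
  C ⇒ G ⇒ f a
  C ⇒ Y ⇒ f a

f a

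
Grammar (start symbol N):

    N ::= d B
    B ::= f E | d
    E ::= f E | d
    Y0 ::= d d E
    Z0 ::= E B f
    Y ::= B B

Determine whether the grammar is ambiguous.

Only N, B, E are reachable from N; ignoring the rest: The reachable rules are right-linear with at most one rule per (nonterminal, next-terminal) pair. Each input token forces the next rule, so parsing is deterministic.

Unambiguous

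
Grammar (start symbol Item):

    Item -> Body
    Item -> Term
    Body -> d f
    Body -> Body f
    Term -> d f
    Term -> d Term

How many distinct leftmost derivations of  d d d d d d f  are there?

Parse trees for d d d d d d f:
  [Item [Term d [Term d [Term d [Term d [Term d [Term d f]]]]]]]

1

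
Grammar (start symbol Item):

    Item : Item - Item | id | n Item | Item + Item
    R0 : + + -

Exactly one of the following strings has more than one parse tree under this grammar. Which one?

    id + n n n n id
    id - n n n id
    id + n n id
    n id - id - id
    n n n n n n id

id + n n n n id: 1 tree
id - n n n id: 1 tree
id + n n id: 1 tree
n id - id - id: 5 trees
n n n n n n id: 1 tree

n id - id - id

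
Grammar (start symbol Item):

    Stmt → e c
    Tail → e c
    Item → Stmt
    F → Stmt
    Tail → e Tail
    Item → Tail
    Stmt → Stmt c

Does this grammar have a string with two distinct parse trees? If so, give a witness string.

Ambiguous

Witness: e c

Derivation 1: Item ⇒ Stmt ⇒ e c
Derivation 2: Item ⇒ Tail ⇒ e c

Two distinct leftmost derivations for the same string.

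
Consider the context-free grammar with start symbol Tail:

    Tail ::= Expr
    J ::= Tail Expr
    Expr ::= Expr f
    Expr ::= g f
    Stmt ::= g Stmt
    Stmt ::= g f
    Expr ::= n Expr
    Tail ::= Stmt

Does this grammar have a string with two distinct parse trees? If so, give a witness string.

Witness: g f

Derivation 1: Tail ⇒ Expr ⇒ g f
Derivation 2: Tail ⇒ Stmt ⇒ g f

Two distinct leftmost derivations for the same string.

Ambiguous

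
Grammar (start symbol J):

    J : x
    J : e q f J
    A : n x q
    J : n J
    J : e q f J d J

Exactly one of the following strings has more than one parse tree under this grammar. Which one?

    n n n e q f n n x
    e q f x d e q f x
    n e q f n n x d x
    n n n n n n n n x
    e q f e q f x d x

n n n e q f n n x: 1 tree
e q f x d e q f x: 1 tree
n e q f n n x d x: 1 tree
n n n n n n n n x: 1 tree
e q f e q f x d x: 2 trees

e q f e q f x d x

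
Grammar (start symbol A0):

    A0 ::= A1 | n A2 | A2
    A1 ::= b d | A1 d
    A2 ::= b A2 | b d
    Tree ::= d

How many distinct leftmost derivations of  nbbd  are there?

1

Parse trees for nbbd:
  [A0 n [A2 b [A2 b d]]]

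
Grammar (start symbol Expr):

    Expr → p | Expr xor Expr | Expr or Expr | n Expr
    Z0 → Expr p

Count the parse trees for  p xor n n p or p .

4

Parse trees for p xor n n p or p:
  [Expr [Expr p] xor [Expr [Expr n [Expr n [Expr p]]] or [Expr p]]]
  [Expr [Expr p] xor [Expr n [Expr [Expr n [Expr p]] or [Expr p]]]]
  [Expr [Expr p] xor [Expr n [Expr n [Expr [Expr p] or [Expr p]]]]]
  [Expr [Expr [Expr p] xor [Expr n [Expr n [Expr p]]]] or [Expr p]]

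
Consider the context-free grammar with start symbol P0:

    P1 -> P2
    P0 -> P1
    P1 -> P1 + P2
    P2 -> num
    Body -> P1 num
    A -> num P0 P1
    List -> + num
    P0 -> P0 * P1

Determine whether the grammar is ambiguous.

Unambiguous

Only P0, P1, P2 are reachable from P0; ignoring the rest: P0 → P0 * P1 | P1  ;  P1 → P1 + P2 | P2  — a left-associative chain with P2 at the bottom. Each string factors uniquely by precedence.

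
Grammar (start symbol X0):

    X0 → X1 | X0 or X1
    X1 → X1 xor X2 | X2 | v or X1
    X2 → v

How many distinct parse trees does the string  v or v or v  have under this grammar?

4

Parse trees for v or v or v:
  [X0 [X1 v or [X1 v or [X1 [X2 v]]]]]
  [X0 [X0 [X1 [X2 v]]] or [X1 v or [X1 [X2 v]]]]
  [X0 [X0 [X1 v or [X1 [X2 v]]]] or [X1 [X2 v]]]
  [X0 [X0 [X0 [X1 [X2 v]]] or [X1 [X2 v]]] or [X1 [X2 v]]]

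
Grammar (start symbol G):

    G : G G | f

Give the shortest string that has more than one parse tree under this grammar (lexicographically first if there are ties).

f f f

length 1: no string has ≥2 trees
length 2: no string has ≥2 trees
length 3: f f f has 2 parse trees

Two derivations of f f f:
  G ⇒ G G ⇒ G G G ⇒ f G G ⇒ f f G ⇒ f f f
  G ⇒ G G ⇒ f G ⇒ f G G ⇒ f f G ⇒ f f f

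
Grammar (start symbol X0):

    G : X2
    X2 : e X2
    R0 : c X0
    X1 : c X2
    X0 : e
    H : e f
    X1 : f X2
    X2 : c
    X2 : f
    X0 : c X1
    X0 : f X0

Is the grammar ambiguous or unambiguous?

Unambiguous

(G, R0, H are unreachable from X0, so their rules don't affect L(X0).) Restricted to the reachable nonterminals, every rule has the form A → t or A → t B, and no two rules for the same A share a first terminal. The grammar encodes a DFA — one run per string.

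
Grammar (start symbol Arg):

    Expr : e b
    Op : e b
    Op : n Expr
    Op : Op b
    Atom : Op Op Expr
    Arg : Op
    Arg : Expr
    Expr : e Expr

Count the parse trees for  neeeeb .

Parse trees for neeeeb:
  [Arg [Op n [Expr e [Expr e [Expr e [Expr e b]]]]]]

1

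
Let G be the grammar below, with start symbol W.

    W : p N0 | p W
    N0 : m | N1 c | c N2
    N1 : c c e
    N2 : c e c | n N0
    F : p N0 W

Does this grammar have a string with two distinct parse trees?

Ambiguous

Witness: p c c e c

Derivation 1: W ⇒ p N0 ⇒ p N1 c ⇒ p c c e c
Derivation 2: W ⇒ p N0 ⇒ p c N2 ⇒ p c c e c

Two distinct leftmost derivations for the same string.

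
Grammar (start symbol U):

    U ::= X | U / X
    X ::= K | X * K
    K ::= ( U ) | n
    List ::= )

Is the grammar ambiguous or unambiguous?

(List is unreachable from U, so its rules don't affect L(U).) U → U / X | X  ;  X → X * K | K  — a left-associative chain with K at the bottom. Each string factors uniquely by precedence.

Unambiguous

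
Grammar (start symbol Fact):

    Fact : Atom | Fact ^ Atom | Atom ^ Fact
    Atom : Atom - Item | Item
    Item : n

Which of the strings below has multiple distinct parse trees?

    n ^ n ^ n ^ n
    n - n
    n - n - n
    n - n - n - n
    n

n ^ n ^ n ^ n

n ^ n ^ n ^ n: 8 trees
n - n: 1 tree
n - n - n: 1 tree
n - n - n - n: 1 tree
n: 1 tree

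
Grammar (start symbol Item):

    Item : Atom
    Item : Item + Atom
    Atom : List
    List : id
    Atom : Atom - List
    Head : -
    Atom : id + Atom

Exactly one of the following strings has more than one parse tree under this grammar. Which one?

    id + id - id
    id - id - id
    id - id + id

id + id - id

id + id - id: 3 trees
id - id - id: 1 tree
id - id + id: 1 tree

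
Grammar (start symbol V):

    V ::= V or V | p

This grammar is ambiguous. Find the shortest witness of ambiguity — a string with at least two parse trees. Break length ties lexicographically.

length 1: no string has ≥2 trees
length 3: no string has ≥2 trees
length 5: p or p or p has 2 parse trees

Two derivations of p or p or p:
  V ⇒ V or V ⇒ V or V or V ⇒ p or V or V ⇒ p or p or V ⇒ p or p or p
  V ⇒ V or V ⇒ p or V ⇒ p or V or V ⇒ p or p or V ⇒ p or p or p

p or p or p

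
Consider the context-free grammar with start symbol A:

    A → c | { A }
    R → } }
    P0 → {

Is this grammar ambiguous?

Only A is reachable from A; ignoring the rest: L(A) is { openⁿ atom closeⁿ : n ≥ 0 }. The bracket depth fixes n, and the derivation is forced at every step.

Unambiguous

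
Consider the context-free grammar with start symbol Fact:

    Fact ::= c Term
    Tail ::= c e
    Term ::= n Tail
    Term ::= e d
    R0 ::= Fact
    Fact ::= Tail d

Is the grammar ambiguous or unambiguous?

Ambiguous

Witness: c e d

Derivation 1: Fact ⇒ c Term ⇒ c e d
Derivation 2: Fact ⇒ Tail d ⇒ c e d

Two distinct leftmost derivations for the same string.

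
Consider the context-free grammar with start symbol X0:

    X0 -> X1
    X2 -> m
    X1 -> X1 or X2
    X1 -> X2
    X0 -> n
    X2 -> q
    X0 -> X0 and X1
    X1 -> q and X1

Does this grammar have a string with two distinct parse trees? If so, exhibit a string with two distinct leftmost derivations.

Witness: q and m

Derivation 1: X0 ⇒ X1 ⇒ q and X1 ⇒ q and X2 ⇒ q and m
Derivation 2: X0 ⇒ X0 and X1 ⇒ X1 and X1 ⇒ X2 and X1 ⇒ q and X1 ⇒ q and X2 ⇒ q and m

Two distinct leftmost derivations for the same string.

Ambiguous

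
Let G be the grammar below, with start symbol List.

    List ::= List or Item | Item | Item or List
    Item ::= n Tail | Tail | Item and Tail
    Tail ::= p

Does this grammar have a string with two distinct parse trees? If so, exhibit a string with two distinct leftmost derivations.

Ambiguous

Witness: p or p

Derivation 1: List ⇒ List or Item ⇒ Item or Item ⇒ Tail or Item ⇒ p or Item ⇒ p or Tail ⇒ p or p
Derivation 2: List ⇒ Item or List ⇒ Tail or List ⇒ p or List ⇒ p or Item ⇒ p or Tail ⇒ p or p

Two distinct leftmost derivations for the same string.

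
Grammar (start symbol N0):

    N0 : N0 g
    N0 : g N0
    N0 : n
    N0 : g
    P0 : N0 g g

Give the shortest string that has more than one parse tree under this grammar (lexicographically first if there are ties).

length 1: no string has ≥2 trees
length 2: g g has 2 parse trees

Two derivations of g g:
  N0 ⇒ N0 g ⇒ g g
  N0 ⇒ g N0 ⇒ g g

g g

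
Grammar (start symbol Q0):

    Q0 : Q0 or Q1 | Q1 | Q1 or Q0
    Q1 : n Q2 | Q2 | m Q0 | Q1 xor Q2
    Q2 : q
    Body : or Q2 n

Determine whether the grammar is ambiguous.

Witness: q or q

Derivation 1: Q0 ⇒ Q0 or Q1 ⇒ Q1 or Q1 ⇒ Q2 or Q1 ⇒ q or Q1 ⇒ q or Q2 ⇒ q or q
Derivation 2: Q0 ⇒ Q1 or Q0 ⇒ Q2 or Q0 ⇒ q or Q0 ⇒ q or Q1 ⇒ q or Q2 ⇒ q or q

Two distinct leftmost derivations for the same string.

Ambiguous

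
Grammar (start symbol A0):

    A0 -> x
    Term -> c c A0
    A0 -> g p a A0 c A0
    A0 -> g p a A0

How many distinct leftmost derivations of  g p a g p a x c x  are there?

2

Parse trees for g p a g p a x c x:
  [A0 g p a [A0 g p a [A0 x]] c [A0 x]]
  [A0 g p a [A0 g p a [A0 x] c [A0 x]]]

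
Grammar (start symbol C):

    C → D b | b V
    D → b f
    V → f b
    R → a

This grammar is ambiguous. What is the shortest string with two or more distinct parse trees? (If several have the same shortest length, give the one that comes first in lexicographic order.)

b f b

length 3: b f b has 2 parse trees

Two derivations of b f b:
  C ⇒ D b ⇒ b f b
  C ⇒ b V ⇒ b f b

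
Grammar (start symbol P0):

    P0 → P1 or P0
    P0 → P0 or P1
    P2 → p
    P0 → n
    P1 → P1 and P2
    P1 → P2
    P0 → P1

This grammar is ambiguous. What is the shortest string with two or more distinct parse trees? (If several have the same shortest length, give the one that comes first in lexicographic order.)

length 1: no string has ≥2 trees
length 3: p or p has 2 parse trees

Two derivations of p or p:
  P0 ⇒ P1 or P0 ⇒ P2 or P0 ⇒ p or P0 ⇒ p or P1 ⇒ p or P2 ⇒ p or p
  P0 ⇒ P0 or P1 ⇒ P1 or P1 ⇒ P2 or P1 ⇒ p or P1 ⇒ p or P2 ⇒ p or p

p or p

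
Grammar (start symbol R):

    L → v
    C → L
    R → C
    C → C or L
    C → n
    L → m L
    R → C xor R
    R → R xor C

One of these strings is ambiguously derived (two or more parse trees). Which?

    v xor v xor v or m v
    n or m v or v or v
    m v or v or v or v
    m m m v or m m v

v xor v xor v or m v: 4 trees
n or m v or v or v: 1 tree
m v or v or v or v: 1 tree
m m m v or m m v: 1 tree

v xor v xor v or m v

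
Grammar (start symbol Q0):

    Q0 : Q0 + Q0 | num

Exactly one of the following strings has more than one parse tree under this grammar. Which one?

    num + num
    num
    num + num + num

num + num: 1 tree
num: 1 tree
num + num + num: 2 trees

num + num + num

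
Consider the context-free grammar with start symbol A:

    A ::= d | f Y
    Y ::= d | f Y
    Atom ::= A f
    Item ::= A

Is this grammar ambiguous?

(Atom, Item are unreachable from A, so their rules don't affect L(A).) The reachable rules are right-linear with at most one rule per (nonterminal, next-terminal) pair. Each input token forces the next rule, so parsing is deterministic.

Unambiguous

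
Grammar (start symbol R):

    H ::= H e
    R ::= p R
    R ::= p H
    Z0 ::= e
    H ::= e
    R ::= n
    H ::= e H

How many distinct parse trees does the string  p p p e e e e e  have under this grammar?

Parse trees for p p p e e e e e (showing first 6 of 16):
  [R p [R p [R p [H [H [H [H [H e] e] e] e] e]]]]
  [R p [R p [R p [H [H [H [H e [H e]] e] e] e]]]]
  [R p [R p [R p [H [H [H e [H [H e] e]] e] e]]]]
  [R p [R p [R p [H [H [H e [H e [H e]]] e] e]]]]
  [R p [R p [R p [H [H e [H [H [H e] e] e]] e]]]]
  [R p [R p [R p [H [H e [H [H e [H e]] e]] e]]]]

16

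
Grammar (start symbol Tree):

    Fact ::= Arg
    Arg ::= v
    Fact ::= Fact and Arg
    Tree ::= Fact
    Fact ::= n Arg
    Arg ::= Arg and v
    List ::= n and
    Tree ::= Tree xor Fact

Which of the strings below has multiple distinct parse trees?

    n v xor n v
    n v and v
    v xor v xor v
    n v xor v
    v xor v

n v and v

n v xor n v: 1 tree
n v and v: 2 trees
v xor v xor v: 1 tree
n v xor v: 1 tree
v xor v: 1 tree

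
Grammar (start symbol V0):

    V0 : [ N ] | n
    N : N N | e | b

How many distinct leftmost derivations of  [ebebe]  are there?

14

Parse trees for [ebebe] (showing first 6 of 14):
  [V0 [ [N [N e] [N [N b] [N [N e] [N [N b] [N e]]]]] ]]
  [V0 [ [N [N e] [N [N b] [N [N [N e] [N b]] [N e]]]] ]]
  [V0 [ [N [N e] [N [N [N b] [N e]] [N [N b] [N e]]]] ]]
  [V0 [ [N [N e] [N [N [N b] [N [N e] [N b]]] [N e]]] ]]
  [V0 [ [N [N e] [N [N [N [N b] [N e]] [N b]] [N e]]] ]]
  [V0 [ [N [N [N e] [N b]] [N [N e] [N [N b] [N e]]]] ]]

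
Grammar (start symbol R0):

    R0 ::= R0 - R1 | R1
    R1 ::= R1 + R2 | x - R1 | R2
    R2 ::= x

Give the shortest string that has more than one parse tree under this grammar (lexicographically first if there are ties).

length 1: no string has ≥2 trees
length 3: x - x has 2 parse trees

Two derivations of x - x:
  R0 ⇒ R0 - R1 ⇒ R1 - R1 ⇒ R2 - R1 ⇒ x - R1 ⇒ x - R2 ⇒ x - x
  R0 ⇒ R1 ⇒ x - R1 ⇒ x - R2 ⇒ x - x

x - x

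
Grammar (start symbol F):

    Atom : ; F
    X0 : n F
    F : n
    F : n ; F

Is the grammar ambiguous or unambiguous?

Unambiguous

(Atom, X0 are unreachable from F, so their rules don't affect L(F).) Right-recursive list with a separator: after each atom, whether the separator follows determines the rule. One parse per string.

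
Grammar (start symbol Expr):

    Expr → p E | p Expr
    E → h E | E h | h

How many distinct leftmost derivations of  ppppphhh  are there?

Parse trees for ppppphhh:
  [Expr p [Expr p [Expr p [Expr p [Expr p [E h [E h [E h]]]]]]]]
  [Expr p [Expr p [Expr p [Expr p [Expr p [E h [E [E h] h]]]]]]]
  [Expr p [Expr p [Expr p [Expr p [Expr p [E [E h [E h]] h]]]]]]
  [Expr p [Expr p [Expr p [Expr p [Expr p [E [E [E h] h] h]]]]]]

4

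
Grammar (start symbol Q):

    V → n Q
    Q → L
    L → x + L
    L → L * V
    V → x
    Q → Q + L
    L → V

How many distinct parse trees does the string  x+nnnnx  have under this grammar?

2

Parse trees for x+nnnnx:
  [Q [L x + [L [V n [Q [L [V n [Q [L [V n [Q [L [V n [Q [L [V x]]]]]]]]]]]]]]]]
  [Q [Q [L [V x]]] + [L [V n [Q [L [V n [Q [L [V n [Q [L [V n [Q [L [V x]]]]]]]]]]]]]]]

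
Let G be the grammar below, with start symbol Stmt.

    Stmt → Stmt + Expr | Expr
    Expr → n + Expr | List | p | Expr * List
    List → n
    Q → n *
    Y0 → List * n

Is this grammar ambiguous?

Witness: n + n

Derivation 1: Stmt ⇒ Stmt + Expr ⇒ Expr + Expr ⇒ List + Expr ⇒ n + Expr ⇒ n + List ⇒ n + n
Derivation 2: Stmt ⇒ Expr ⇒ n + Expr ⇒ n + List ⇒ n + n

Two distinct leftmost derivations for the same string.

Ambiguous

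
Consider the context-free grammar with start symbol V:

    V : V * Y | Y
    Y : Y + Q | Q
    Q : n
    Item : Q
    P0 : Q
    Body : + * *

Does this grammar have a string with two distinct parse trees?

Unambiguous

Only V, Y, Q are reachable from V; ignoring the rest: This is a standard precedence ladder (V over Y over Q), with each level left-recursive on its own operator ('*' at V, '+' at Y). That structure is LR(1), hence unambiguous.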